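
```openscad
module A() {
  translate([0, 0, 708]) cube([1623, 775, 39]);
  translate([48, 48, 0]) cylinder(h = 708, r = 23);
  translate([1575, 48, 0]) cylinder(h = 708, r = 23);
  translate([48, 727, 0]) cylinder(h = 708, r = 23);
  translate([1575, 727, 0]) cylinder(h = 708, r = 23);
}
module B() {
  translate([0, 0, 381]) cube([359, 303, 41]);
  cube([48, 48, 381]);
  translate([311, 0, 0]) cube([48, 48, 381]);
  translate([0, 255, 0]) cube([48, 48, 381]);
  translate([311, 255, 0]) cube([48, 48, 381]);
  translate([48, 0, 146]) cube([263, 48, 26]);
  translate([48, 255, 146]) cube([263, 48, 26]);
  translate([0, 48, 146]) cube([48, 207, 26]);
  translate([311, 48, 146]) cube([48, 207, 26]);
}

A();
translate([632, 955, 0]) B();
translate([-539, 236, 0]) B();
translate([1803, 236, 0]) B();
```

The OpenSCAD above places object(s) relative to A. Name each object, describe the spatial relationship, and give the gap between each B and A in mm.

Each stool's nearest face is 180 mm from the table's bounding box.

A is a table. B is a stool. Three stools sit around the table at the +y, −x, +x sides. The gap between each stool and the table is 180 mm.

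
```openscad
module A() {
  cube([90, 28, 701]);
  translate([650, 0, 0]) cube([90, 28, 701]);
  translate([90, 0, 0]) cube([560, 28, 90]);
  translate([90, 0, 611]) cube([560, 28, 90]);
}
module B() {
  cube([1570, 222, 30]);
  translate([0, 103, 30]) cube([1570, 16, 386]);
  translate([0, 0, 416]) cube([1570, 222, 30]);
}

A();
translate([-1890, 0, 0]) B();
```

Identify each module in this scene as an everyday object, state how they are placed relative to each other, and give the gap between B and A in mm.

The I-beam's nearest face is 320 mm from the picture frame's −x face.

A is a picture frame. B is an I-beam. The I-beam is on the floor beside the picture frame on its −x side. The gap between the I-beam and the picture frame is 320 mm.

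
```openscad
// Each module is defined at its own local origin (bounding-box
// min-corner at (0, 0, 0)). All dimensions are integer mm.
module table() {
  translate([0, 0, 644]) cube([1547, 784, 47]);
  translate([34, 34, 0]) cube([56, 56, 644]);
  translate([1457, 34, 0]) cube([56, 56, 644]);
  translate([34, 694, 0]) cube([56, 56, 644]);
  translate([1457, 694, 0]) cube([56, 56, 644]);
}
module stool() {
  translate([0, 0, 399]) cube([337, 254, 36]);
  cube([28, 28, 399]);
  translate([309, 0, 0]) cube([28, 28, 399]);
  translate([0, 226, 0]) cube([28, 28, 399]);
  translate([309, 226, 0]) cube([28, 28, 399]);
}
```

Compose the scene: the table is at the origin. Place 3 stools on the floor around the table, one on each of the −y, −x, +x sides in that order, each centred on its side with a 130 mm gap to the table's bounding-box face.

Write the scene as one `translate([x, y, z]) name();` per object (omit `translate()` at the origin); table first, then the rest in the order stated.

table();
translate([605, -384, 0]) stool();
translate([-467, 265, 0]) stool();
translate([1677, 265, 0]) stool();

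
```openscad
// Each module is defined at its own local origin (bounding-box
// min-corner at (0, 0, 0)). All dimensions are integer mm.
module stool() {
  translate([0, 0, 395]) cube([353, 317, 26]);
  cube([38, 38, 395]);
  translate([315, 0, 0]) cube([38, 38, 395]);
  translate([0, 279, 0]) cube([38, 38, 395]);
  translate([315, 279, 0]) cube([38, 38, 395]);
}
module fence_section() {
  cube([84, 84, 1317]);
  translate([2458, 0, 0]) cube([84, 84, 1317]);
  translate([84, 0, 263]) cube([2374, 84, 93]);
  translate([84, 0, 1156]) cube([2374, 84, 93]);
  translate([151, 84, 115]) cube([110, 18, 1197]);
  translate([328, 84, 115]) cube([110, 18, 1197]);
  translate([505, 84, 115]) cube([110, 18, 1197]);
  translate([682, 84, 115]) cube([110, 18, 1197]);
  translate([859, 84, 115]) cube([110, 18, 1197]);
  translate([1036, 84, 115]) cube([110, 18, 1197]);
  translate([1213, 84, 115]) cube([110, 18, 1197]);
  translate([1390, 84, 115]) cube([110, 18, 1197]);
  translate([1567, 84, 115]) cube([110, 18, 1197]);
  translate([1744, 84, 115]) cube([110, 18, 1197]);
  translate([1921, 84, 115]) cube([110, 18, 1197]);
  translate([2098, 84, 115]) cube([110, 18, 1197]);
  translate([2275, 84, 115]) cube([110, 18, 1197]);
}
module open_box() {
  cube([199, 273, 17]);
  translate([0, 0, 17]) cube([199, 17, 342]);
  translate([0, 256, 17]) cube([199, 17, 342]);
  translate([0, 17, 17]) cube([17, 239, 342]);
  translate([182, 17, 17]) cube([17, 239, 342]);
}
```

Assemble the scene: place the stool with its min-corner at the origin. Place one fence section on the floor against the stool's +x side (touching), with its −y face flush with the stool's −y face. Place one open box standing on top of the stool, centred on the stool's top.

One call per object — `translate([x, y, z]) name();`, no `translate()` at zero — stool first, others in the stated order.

stool();
translate([353, 0, 0]) fence_section();
translate([77, 22, 421]) open_box();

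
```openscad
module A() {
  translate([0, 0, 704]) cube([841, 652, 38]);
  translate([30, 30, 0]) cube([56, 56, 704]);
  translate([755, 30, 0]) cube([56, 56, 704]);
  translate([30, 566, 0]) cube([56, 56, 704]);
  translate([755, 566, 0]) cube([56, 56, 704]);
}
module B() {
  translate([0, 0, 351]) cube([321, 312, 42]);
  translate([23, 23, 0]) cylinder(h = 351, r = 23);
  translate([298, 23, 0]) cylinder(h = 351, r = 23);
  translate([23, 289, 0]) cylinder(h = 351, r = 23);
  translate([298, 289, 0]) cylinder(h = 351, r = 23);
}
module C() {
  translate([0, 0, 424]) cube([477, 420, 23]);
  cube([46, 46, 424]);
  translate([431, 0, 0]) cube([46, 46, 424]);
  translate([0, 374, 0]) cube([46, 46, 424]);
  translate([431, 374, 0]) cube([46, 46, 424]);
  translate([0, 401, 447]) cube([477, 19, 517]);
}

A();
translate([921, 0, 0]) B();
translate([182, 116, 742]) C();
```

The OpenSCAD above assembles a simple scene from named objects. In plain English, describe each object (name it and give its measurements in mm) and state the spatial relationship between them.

A is a table with a 841×652 mm rectangular top, 38 mm thick, top surface at z = 742 mm, supported by four 56×56 mm square legs, each inset 30 mm from the nearest pair of top edges, running from the floor.

B is a simple wooden stool: a rectangular seat 321 mm (x) by 312 mm (y), 42 mm thick, top face at z = 393 mm, on four round legs, each 46 mm in diameter. The legs rest on z = 0, each leg's axis is inset half a diameter from the nearest pair of seat edges (so the leg's bounding box is flush with the corner).

C is a chair: 477×420 mm seat, 23 mm thick, top at z = 447 mm, on four 46 mm square corner legs flush with the seat edges. A 19 mm thick backrest slab spans the full seat width, extending 517 mm above the seat top, its back face flush with the seat's +y edge.

The stool is on the floor beside the table on its +x side. The chair is on top of the table, centred.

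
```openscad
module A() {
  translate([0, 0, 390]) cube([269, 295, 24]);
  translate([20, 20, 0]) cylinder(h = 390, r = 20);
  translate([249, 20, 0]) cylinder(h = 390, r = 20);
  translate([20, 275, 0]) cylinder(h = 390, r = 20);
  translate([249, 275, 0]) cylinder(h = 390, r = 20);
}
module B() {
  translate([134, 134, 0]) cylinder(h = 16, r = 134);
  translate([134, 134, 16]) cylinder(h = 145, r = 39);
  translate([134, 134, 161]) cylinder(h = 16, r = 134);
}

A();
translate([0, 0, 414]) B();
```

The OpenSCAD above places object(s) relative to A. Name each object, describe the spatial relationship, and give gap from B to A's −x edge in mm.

A is a stool. B is a spool. The spool is on top of the stool. The gap from the spool to the stool's −x edge is 0 mm.

The spool's min-x is at 0; the stool's min-x is 0; gap = 0 mm.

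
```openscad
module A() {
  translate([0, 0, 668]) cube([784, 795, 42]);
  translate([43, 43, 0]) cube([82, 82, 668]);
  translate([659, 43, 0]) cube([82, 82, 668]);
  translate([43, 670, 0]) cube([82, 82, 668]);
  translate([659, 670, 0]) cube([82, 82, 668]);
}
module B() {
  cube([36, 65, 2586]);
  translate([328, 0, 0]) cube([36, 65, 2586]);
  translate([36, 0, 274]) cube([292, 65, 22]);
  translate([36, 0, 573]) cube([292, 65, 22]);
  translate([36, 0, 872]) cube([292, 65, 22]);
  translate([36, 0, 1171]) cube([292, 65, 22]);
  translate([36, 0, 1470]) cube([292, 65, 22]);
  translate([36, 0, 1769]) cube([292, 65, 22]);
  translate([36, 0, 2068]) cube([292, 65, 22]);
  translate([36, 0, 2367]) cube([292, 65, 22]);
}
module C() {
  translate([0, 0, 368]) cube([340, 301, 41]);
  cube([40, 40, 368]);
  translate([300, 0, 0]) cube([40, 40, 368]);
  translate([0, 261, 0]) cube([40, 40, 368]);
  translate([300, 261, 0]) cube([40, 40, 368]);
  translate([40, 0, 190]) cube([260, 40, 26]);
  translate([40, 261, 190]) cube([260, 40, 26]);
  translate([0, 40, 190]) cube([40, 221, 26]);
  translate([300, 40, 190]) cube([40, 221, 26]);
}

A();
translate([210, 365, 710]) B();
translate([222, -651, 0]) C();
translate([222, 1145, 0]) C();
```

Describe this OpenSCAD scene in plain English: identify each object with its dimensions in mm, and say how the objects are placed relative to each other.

A is a table with a 784×795 mm rectangular top, 42 mm thick, top surface at z = 710 mm, supported by four 82×82 mm square legs, each inset 43 mm from the nearest pair of top edges, running from the floor.

B is a wooden ladder with two side rails of 36×65 mm section and 2586 mm height, set 364 mm apart overall. Between them run 8 rectangular rungs (65 mm deep, 22 mm thick), front faces flush with the rails' −y face. The bottom of the first rung is 274 mm above the floor and each subsequent rung is 299 mm higher than the one below.

C is a four-legged stool. The seat is a 340×301×41 mm slab whose top surface is at z = 409 mm; four square legs, each 40×40 mm in cross-section, run from the floor (z = 0) to the underside of the seat, each flush with a corner of the seat. Four stretchers, 40 mm wide and 26 mm tall, connect adjacent legs with their undersides at z = 190 mm, each running between the inner faces of the legs it joins and aligned with the legs' outer faces on the other axis.

The ladder is on top of the table, centred. Two stools sit around the table at the −y, +y sides.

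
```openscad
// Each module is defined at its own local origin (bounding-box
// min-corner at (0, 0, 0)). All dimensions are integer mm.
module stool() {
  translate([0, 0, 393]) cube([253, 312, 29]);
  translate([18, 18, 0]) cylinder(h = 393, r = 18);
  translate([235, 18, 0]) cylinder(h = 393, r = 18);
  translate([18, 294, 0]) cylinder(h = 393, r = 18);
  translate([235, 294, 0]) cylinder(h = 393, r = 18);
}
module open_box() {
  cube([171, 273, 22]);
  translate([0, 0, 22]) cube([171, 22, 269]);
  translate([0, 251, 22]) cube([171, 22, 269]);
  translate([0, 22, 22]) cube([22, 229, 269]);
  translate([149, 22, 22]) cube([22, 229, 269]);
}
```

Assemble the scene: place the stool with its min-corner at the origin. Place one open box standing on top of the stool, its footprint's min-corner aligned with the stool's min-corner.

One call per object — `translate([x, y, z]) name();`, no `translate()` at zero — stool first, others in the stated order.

stool();
translate([0, 0, 422]) open_box();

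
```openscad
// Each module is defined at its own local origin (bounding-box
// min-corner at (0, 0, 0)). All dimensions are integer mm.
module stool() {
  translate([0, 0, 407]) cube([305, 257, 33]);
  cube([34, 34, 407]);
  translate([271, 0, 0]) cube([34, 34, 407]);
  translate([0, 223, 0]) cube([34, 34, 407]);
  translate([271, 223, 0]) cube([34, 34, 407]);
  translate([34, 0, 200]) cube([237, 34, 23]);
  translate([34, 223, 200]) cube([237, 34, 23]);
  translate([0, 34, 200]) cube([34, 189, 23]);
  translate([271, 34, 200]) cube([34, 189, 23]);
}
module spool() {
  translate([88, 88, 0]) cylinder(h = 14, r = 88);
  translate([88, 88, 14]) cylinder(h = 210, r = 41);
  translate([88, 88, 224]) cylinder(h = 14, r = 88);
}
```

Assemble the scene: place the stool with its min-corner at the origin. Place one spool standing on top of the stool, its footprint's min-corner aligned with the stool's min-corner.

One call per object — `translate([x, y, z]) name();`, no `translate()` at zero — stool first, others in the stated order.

stool();
translate([0, 0, 440]) spool();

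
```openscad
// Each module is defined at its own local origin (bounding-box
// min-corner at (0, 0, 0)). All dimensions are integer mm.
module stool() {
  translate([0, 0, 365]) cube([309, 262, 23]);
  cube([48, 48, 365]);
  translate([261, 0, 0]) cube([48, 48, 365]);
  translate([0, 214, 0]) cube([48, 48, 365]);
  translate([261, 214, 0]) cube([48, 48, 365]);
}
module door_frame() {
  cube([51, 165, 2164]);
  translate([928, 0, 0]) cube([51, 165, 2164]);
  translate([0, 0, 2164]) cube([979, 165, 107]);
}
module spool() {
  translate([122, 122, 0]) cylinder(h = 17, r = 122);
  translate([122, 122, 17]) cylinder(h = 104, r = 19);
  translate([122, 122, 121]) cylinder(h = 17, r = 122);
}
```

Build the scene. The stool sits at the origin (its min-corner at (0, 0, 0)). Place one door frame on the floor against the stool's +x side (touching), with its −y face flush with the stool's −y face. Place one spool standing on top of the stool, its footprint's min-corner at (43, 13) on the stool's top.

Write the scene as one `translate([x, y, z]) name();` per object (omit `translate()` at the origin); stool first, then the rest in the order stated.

stool();
translate([309, 0, 0]) door_frame();
translate([43, 13, 388]) spool();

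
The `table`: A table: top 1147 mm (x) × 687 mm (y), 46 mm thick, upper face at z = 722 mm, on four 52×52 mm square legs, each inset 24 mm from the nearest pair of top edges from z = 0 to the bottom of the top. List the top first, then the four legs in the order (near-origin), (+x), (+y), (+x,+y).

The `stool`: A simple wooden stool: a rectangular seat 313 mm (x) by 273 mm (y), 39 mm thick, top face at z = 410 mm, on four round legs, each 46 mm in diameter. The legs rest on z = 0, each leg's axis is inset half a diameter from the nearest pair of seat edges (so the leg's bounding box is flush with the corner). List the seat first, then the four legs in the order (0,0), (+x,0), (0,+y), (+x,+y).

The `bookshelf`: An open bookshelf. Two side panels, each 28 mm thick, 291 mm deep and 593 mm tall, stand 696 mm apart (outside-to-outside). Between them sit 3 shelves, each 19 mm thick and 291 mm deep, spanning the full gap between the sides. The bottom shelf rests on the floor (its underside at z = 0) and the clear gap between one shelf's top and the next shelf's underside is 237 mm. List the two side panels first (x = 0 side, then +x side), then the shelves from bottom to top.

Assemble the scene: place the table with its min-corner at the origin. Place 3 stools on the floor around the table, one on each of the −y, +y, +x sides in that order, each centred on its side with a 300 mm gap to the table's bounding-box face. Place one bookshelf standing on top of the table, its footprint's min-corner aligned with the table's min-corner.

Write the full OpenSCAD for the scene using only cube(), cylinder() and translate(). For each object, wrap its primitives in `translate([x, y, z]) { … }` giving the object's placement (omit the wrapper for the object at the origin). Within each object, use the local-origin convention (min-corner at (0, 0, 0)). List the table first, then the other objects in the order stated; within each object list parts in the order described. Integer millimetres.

translate([0, 0, 676]) cube([1147, 687, 46]);
translate([24, 24, 0]) cube([52, 52, 676]);
translate([1071, 24, 0]) cube([52, 52, 676]);
translate([24, 611, 0]) cube([52, 52, 676]);
translate([1071, 611, 0]) cube([52, 52, 676]);
translate([417, -573, 0]) {
  translate([0, 0, 371]) cube([313, 273, 39]);
  translate([23, 23, 0]) cylinder(h = 371, r = 23);
  translate([290, 23, 0]) cylinder(h = 371, r = 23);
  translate([23, 250, 0]) cylinder(h = 371, r = 23);
  translate([290, 250, 0]) cylinder(h = 371, r = 23);
}
translate([417, 987, 0]) {
  translate([0, 0, 371]) cube([313, 273, 39]);
  translate([23, 23, 0]) cylinder(h = 371, r = 23);
  translate([290, 23, 0]) cylinder(h = 371, r = 23);
  translate([23, 250, 0]) cylinder(h = 371, r = 23);
  translate([290, 250, 0]) cylinder(h = 371, r = 23);
}
translate([1447, 207, 0]) {
  translate([0, 0, 371]) cube([313, 273, 39]);
  translate([23, 23, 0]) cylinder(h = 371, r = 23);
  translate([290, 23, 0]) cylinder(h = 371, r = 23);
  translate([23, 250, 0]) cylinder(h = 371, r = 23);
  translate([290, 250, 0]) cylinder(h = 371, r = 23);
}
translate([0, 0, 722]) {
  cube([28, 291, 593]);
  translate([668, 0, 0]) cube([28, 291, 593]);
  translate([28, 0, 0]) cube([640, 291, 19]);
  translate([28, 0, 256]) cube([640, 291, 19]);
  translate([28, 0, 512]) cube([640, 291, 19]);
}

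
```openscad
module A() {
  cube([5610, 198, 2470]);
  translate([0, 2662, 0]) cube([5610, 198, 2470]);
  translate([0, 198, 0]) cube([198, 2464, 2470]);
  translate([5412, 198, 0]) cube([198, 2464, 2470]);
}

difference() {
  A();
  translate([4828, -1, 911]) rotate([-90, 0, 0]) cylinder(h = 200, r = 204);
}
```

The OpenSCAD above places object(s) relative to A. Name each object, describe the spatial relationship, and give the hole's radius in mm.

A is a house frame. The house frame has a circular hole through its front wall. The hole's radius is 204 mm.

The subtracted cylinder has r = 204 mm.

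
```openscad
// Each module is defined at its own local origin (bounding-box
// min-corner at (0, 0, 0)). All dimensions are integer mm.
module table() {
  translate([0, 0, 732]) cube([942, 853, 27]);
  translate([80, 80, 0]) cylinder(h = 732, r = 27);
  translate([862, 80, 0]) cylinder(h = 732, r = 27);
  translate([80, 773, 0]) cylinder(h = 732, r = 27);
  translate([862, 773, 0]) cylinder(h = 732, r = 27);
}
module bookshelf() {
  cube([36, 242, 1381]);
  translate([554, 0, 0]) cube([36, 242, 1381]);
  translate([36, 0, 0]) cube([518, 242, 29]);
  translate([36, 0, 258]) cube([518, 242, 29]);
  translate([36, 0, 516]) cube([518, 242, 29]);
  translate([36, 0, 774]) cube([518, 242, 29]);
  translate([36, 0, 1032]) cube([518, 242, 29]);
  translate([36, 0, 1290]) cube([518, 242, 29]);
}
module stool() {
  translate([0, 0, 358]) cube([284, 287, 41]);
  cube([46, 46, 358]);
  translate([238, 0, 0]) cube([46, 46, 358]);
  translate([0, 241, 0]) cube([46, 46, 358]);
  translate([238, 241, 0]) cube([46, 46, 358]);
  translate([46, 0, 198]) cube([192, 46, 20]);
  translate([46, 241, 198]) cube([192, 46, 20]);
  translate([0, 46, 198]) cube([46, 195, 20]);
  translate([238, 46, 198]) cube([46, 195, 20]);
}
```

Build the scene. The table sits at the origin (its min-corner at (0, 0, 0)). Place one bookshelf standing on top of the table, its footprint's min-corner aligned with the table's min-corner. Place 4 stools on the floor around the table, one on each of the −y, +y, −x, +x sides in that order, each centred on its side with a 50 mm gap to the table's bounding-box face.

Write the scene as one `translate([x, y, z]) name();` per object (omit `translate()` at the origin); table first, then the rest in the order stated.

table();
translate([0, 0, 759]) bookshelf();
translate([329, -337, 0]) stool();
translate([329, 903, 0]) stool();
translate([-334, 283, 0]) stool();
translate([992, 283, 0]) stool();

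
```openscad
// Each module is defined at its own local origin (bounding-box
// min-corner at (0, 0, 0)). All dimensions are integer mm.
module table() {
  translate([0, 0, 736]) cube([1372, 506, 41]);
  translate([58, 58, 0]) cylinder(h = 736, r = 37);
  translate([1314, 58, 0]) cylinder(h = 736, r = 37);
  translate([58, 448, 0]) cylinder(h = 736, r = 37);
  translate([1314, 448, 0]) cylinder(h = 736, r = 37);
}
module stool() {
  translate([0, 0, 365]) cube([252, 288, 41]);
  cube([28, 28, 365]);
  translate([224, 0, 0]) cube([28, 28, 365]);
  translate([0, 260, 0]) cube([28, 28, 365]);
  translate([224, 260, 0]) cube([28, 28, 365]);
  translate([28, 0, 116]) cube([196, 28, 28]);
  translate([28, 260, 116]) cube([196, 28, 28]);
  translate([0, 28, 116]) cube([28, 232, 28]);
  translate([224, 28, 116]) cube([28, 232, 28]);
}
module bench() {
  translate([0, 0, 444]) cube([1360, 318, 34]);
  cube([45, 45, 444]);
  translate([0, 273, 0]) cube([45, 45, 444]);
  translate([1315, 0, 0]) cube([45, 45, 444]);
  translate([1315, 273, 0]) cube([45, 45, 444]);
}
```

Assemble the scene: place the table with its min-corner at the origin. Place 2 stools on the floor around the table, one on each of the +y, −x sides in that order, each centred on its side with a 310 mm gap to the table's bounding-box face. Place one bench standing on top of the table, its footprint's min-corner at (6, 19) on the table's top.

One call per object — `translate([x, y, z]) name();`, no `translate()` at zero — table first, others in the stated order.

table();
translate([560, 816, 0]) stool();
translate([-562, 109, 0]) stool();
translate([6, 19, 777]) bench();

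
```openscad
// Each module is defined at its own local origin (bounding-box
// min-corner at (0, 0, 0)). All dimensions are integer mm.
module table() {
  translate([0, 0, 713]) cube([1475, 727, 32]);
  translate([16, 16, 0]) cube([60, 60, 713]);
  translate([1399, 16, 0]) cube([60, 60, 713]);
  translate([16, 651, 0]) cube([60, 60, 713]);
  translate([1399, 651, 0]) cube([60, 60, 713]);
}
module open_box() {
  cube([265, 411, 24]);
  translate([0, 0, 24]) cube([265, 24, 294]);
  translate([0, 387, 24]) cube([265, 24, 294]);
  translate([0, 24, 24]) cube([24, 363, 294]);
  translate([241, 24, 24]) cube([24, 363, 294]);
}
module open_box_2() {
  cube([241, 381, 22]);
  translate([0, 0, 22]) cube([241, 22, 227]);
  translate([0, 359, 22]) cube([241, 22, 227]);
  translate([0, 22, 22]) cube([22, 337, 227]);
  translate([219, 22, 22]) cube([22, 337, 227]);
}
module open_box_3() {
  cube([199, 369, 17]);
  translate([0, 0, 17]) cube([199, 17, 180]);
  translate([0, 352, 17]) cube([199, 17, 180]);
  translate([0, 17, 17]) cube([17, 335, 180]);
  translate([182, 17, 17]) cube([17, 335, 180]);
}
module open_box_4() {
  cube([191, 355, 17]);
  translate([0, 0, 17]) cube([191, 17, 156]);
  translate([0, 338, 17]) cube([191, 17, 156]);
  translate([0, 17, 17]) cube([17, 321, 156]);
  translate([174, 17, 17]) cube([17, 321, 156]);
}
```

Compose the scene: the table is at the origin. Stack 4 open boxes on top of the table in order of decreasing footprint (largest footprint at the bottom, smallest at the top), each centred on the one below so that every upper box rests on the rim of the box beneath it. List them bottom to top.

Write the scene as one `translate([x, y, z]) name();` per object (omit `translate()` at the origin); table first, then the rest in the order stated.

table();
translate([605, 158, 745]) open_box();
translate([617, 173, 1063]) open_box_2();
translate([638, 179, 1312]) open_box_3();
translate([642, 186, 1509]) open_box_4();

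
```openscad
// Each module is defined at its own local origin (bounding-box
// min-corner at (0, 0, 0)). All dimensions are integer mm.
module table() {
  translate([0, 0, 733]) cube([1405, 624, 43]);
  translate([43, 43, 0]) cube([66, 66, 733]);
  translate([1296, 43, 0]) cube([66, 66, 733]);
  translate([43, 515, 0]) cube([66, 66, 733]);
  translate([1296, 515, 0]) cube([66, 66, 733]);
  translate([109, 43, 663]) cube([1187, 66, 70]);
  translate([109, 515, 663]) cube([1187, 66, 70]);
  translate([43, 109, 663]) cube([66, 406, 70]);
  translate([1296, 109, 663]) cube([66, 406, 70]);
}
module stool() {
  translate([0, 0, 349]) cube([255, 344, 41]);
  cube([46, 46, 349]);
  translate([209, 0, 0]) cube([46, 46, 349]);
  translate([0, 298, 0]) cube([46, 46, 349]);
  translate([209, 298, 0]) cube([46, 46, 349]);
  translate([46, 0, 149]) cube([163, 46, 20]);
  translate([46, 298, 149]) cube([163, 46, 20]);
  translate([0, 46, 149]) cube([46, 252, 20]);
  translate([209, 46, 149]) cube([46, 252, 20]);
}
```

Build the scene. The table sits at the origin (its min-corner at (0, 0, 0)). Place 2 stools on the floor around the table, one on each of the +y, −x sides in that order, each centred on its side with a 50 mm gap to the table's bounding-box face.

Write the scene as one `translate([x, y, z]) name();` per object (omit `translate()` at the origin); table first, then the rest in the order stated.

table();
translate([575, 674, 0]) stool();
translate([-305, 140, 0]) stool();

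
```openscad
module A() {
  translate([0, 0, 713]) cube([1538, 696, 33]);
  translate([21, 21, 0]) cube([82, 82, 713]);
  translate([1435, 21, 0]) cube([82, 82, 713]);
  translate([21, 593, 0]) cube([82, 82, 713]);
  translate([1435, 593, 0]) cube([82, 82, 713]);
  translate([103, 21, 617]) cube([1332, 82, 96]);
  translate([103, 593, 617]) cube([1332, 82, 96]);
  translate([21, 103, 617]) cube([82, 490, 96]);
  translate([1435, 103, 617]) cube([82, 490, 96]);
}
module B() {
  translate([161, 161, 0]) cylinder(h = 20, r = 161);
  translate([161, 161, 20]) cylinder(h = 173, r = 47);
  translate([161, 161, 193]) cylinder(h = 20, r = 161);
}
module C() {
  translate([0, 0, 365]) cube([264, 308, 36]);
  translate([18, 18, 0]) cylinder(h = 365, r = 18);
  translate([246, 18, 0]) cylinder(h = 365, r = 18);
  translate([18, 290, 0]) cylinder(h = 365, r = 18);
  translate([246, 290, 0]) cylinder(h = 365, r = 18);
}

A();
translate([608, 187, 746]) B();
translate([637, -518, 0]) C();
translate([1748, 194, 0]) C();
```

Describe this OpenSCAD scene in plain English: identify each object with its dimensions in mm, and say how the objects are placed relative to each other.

A is a table: top 1538 mm (x) × 696 mm (y), 33 mm thick, upper face at z = 746 mm, on four 82×82 mm square legs, each inset 21 mm from the nearest pair of top edges, running from z = 0 to the bottom of the top. Four apron rails, 82 mm thick and 96 mm tall, run between adjacent legs with their top edges flush with the underside of the top and their outer faces flush with the legs' outer faces.

B is a spool: two coaxial disc flanges of radius 161 mm and thickness 20 mm, joined by a core cylinder of radius 47 mm and height 173 mm. The lower flange rests on z = 0 and the three cylinders share a vertical axis.

C is a four-legged stool. The seat is a 264×308×36 mm slab whose top surface is at z = 401 mm; four round legs, each 36 mm in diameter, run from the floor (z = 0) to the underside of the seat, each leg's axis is inset half a diameter from the nearest pair of seat edges (so the leg's bounding box is flush with the corner).

The spool is on top of the table, centred. Two stools sit around the table at the −y, +x sides.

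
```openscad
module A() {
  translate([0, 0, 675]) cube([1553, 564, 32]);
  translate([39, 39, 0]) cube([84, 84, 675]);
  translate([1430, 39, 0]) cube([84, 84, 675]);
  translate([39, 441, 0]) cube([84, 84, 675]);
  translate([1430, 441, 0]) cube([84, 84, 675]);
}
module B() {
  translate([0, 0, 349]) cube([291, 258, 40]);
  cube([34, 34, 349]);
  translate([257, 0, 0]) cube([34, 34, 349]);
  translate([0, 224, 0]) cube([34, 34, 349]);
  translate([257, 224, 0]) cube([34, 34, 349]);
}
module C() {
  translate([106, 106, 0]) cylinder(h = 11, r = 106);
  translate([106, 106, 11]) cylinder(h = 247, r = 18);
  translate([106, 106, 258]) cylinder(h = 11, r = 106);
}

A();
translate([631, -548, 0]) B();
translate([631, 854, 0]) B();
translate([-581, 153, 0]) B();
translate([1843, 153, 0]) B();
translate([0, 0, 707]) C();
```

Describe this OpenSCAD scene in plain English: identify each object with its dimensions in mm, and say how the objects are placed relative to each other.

A is a rectangular dining table. The top is 1553×564×32 mm with its upper surface at z = 707 mm. It stands on four 84×84 mm square legs, each inset 39 mm from the nearest pair of top edges, running from the floor to the underside of the top.

B is a simple wooden stool: a rectangular seat 291 mm (x) by 258 mm (y), 40 mm thick, top face at z = 389 mm, on four square legs, each 34×34 mm in cross-section. The legs rest on z = 0, each flush with a corner of the seat.

C is a spool: two coaxial disc flanges of radius 106 mm and thickness 11 mm, joined by a core cylinder of radius 18 mm and height 247 mm. The lower flange rests on z = 0 and the three cylinders share a vertical axis.

Four stools sit around the table at the −y, +y, −x, +x sides. The spool is on top of the table.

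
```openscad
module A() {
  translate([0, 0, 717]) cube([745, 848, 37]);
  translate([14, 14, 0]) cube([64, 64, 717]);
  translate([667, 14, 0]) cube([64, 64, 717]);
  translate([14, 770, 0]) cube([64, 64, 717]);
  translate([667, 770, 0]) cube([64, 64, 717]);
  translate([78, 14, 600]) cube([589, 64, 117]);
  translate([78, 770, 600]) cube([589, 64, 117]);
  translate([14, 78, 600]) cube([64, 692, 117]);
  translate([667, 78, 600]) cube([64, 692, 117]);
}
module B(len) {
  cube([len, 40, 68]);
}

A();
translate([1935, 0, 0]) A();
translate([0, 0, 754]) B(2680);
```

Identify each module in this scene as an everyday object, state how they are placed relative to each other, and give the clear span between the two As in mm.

A is a table. B is a beam. A beam spans the tops of two tables. The clear span between the two tables is 1190 mm.

Second table starts at x = 1935; first ends at x = 745; clear span = 1935 − 745 = 1190 mm.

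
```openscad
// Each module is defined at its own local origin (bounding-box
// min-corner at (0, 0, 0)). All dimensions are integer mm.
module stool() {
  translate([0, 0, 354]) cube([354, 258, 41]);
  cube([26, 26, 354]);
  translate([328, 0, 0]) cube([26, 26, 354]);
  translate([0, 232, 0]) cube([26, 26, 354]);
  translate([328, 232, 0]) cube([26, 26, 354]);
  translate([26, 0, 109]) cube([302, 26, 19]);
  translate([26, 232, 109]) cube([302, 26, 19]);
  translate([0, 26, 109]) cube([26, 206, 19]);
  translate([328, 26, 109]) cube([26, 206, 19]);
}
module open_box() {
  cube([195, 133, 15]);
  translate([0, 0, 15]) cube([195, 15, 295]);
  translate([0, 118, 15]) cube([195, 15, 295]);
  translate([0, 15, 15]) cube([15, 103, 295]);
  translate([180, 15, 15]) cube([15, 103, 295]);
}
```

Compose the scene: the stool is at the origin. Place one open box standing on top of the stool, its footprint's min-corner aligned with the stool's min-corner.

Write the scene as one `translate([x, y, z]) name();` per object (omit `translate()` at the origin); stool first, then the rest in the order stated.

stool();
translate([0, 0, 395]) open_box();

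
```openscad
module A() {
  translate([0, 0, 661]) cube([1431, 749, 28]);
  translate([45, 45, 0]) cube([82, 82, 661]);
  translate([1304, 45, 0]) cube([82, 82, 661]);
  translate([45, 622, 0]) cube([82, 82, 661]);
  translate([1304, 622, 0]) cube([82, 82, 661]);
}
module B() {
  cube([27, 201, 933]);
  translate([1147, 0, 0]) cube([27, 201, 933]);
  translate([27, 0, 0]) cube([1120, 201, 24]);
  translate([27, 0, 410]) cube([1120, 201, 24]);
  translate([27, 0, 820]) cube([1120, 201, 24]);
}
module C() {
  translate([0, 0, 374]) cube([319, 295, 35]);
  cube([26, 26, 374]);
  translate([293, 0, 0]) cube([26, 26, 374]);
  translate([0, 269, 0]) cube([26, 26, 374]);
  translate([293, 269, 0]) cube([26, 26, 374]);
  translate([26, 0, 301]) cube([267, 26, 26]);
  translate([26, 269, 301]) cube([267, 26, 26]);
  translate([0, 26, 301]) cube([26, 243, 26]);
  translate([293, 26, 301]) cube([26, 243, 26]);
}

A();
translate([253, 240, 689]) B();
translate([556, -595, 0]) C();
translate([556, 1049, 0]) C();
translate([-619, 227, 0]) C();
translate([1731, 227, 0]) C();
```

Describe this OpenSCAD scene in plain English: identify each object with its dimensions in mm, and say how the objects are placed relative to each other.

A is a rectangular dining table. The top is 1431×749×28 mm with its upper surface at z = 689 mm. It stands on four 82×82 mm square legs, each inset 45 mm from the nearest pair of top edges, running from the floor to the underside of the top.

B is a bookshelf 1174 mm wide overall, 201 mm deep and 933 mm tall. The two sides are 27 mm thick vertical panels. 3 horizontal shelves of 24 mm thickness span between the inner faces of the sides; the lowest shelf sits on the floor and shelves are stacked with a clear vertical gap of 386 mm between each pair.

C is a four-legged stool. The seat is a 319×295×35 mm slab whose top surface is at z = 409 mm; four square legs, each 26×26 mm in cross-section, run from the floor (z = 0) to the underside of the seat, each flush with a corner of the seat. Four stretchers, 26 mm wide and 26 mm tall, connect adjacent legs with their undersides at z = 301 mm, each running between the inner faces of the legs it joins and aligned with the legs' outer faces on the other axis.

The bookshelf is on top of the table. Four stools sit around the table at the −y, +y, −x, +x sides.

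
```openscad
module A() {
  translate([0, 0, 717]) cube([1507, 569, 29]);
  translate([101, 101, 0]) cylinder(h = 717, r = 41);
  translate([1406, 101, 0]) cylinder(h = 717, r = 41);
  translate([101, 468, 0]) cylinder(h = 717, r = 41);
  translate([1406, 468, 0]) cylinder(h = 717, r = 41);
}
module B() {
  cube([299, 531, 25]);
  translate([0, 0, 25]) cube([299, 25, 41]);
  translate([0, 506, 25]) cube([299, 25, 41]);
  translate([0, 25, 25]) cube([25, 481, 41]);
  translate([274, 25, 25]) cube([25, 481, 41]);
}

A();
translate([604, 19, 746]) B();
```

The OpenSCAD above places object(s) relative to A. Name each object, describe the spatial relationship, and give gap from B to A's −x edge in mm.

A is a table. B is an open box. The open box is on top of the table, centred. The gap from the open box to the table's −x edge is 604 mm.

The open box's min-x is at 604; the table's min-x is 0; gap = 604 mm.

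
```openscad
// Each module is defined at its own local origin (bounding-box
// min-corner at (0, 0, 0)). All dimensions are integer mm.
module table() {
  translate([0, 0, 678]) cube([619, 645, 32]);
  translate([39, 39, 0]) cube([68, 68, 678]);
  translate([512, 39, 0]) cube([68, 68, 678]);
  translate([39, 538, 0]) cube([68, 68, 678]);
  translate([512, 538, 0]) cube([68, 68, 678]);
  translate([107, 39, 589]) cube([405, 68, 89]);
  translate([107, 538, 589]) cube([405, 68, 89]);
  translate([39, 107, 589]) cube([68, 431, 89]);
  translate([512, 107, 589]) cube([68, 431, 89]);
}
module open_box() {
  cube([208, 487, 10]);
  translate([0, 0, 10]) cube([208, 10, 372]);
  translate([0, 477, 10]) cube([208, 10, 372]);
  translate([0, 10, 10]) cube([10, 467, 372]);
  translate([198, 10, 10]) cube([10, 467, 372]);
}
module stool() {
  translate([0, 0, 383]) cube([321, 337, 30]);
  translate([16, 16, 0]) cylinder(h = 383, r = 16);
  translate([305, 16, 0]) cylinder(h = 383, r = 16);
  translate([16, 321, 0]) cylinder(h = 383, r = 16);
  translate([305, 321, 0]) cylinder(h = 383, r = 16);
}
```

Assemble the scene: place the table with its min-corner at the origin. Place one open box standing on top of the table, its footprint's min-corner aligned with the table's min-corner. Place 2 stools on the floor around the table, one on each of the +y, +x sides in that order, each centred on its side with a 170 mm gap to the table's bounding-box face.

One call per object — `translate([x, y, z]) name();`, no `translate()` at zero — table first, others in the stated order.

table();
translate([0, 0, 710]) open_box();
translate([149, 815, 0]) stool();
translate([789, 154, 0]) stool();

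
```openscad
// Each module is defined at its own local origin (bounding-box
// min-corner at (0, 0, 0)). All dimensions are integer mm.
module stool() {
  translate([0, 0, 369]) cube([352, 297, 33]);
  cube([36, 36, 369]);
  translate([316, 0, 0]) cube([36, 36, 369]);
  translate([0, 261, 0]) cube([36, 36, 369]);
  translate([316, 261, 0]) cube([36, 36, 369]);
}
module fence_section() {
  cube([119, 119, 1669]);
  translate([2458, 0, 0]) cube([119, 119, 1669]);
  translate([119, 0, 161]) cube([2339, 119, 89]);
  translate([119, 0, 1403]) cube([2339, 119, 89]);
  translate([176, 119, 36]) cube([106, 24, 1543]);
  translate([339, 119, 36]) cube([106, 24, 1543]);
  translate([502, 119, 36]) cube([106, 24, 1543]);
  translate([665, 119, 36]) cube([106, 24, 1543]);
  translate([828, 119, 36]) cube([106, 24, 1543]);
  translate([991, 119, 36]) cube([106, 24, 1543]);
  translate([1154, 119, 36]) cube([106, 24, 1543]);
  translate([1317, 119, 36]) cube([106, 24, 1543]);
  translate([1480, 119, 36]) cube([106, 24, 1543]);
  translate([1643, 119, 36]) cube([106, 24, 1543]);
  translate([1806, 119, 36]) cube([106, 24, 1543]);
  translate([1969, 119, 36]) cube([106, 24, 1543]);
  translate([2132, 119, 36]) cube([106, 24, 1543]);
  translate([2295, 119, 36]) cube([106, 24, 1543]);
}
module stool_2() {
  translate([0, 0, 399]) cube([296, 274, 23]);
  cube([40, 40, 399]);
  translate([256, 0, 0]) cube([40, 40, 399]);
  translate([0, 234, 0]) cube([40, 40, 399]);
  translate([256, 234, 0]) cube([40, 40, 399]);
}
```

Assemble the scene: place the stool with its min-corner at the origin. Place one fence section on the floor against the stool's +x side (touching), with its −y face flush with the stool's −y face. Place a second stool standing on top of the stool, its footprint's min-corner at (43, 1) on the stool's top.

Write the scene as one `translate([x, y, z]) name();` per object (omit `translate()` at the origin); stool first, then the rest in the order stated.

stool();
translate([352, 0, 0]) fence_section();
translate([43, 1, 402]) stool_2();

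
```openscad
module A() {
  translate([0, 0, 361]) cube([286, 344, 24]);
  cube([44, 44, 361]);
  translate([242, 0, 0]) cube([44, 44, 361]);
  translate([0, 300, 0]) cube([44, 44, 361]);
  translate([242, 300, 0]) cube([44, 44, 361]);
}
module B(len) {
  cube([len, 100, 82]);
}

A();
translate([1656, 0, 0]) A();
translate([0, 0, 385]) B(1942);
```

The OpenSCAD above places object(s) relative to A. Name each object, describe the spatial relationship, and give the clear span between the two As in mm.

Second stool starts at x = 1656; first ends at x = 286; clear span = 1656 − 286 = 1370 mm.

A is a stool. B is a beam. A beam spans the tops of two stools. The clear span between the two stools is 1370 mm.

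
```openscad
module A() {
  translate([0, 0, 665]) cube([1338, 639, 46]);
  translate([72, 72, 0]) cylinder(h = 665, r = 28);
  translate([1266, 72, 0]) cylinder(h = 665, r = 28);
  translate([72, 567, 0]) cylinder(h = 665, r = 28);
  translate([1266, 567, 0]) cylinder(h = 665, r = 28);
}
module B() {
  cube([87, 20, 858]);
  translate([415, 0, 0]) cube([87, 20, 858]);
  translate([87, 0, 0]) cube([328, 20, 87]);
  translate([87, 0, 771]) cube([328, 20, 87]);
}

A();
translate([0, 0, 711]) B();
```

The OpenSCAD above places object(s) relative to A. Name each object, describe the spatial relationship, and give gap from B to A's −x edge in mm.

A is a table. B is a picture frame. The picture frame is on top of the table. The gap from the picture frame to the table's −x edge is 0 mm.

The picture frame's min-x is at 0; the table's min-x is 0; gap = 0 mm.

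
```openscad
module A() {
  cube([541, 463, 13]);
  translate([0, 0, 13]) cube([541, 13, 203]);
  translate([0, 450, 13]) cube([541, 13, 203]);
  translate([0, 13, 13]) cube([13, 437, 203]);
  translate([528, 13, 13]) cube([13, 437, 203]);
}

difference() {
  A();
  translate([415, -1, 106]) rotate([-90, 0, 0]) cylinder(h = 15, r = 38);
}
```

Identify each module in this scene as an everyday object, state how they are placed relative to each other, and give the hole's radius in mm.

The subtracted cylinder has r = 38 mm.

A is an open box. The open box has a circular hole through its front wall. The hole's radius is 38 mm.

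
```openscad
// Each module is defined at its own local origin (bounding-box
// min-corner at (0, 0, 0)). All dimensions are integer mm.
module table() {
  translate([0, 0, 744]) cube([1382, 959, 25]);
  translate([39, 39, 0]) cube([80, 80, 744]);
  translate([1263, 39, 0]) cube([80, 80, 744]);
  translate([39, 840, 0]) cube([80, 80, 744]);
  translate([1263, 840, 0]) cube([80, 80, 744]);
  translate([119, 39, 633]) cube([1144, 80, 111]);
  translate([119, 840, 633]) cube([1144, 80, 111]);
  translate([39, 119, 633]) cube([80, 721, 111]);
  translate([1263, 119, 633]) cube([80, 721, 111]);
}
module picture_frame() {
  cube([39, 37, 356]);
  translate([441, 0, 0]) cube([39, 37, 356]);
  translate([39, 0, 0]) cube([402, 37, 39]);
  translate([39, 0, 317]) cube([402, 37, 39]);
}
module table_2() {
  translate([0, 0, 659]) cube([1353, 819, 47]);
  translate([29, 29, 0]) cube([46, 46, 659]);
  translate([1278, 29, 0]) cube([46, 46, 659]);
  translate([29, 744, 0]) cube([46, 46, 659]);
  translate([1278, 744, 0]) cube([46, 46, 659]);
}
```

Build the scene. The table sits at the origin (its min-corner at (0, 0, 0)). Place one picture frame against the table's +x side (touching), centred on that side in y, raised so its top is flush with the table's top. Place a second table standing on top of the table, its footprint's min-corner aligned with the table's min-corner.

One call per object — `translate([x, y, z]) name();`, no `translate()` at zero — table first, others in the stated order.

table();
translate([1382, 461, 413]) picture_frame();
translate([0, 0, 769]) table_2();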